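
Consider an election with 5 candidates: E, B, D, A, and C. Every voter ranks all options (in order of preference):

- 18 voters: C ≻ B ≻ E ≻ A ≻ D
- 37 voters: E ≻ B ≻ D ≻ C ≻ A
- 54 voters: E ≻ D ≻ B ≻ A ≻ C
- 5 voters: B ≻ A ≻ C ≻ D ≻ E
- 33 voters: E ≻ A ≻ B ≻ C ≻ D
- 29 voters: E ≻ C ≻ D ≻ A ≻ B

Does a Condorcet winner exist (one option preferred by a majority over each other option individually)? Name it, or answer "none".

E vs B: 153–23 for E.
E vs D: 171–5 for E.
E vs A: 171–5 for E.
E vs C: 153–23 for E.
E beats every other option head-to-head.

E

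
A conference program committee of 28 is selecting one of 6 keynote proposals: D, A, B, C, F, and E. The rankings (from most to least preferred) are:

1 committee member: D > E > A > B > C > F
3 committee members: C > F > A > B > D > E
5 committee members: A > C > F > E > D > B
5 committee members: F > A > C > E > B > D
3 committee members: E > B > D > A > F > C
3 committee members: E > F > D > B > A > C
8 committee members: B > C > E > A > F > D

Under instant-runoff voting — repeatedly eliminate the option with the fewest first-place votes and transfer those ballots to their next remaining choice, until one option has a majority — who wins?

Round 1: D 1, A 5, B 8, C 3, F 5, E 6. Eliminate D.
Round 2: A 5, B 8, C 3, F 5, E 7. Eliminate C.
Round 3: A 5, B 8, F 8, E 7. Eliminate A.
Round 4: B 8, F 13, E 7. Eliminate E.
Round 5: B 12, F 16. F has a majority.

F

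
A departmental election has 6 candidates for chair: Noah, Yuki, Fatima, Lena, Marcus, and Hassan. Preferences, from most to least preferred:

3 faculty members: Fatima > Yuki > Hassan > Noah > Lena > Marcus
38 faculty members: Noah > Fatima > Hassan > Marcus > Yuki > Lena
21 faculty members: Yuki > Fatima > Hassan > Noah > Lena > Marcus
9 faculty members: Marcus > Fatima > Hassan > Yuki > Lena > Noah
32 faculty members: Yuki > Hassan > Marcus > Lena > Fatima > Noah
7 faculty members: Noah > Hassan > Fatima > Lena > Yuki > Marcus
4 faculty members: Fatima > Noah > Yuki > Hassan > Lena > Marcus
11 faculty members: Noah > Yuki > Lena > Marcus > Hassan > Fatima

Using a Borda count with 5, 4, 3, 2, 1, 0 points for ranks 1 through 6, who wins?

Yuki

Noah: 3·2 + 38·5 + 21·2 + 9·0 + 32·0 + 7·5 + 4·4 + 11·5 = 344
Yuki: 3·4 + 38·1 + 21·5 + 9·2 + 32·5 + 7·1 + 4·3 + 11·4 = 396
Fatima: 3·5 + 38·4 + 21·4 + 9·4 + 32·1 + 7·3 + 4·5 + 11·0 = 360
Lena: 3·1 + 38·0 + 21·1 + 9·1 + 32·2 + 7·2 + 4·1 + 11·3 = 148
Marcus: 3·0 + 38·2 + 21·0 + 9·5 + 32·3 + 7·0 + 4·0 + 11·2 = 239
Hassan: 3·3 + 38·3 + 21·3 + 9·3 + 32·4 + 7·4 + 4·2 + 11·1 = 388
Yuki has the highest Borda score (396).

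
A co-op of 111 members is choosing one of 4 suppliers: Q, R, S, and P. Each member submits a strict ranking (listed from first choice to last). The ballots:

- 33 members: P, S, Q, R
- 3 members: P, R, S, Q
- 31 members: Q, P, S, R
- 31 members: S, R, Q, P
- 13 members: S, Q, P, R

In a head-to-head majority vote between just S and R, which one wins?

S

Voters preferring S to R: 108; preferring R to S: 3.
S wins the head-to-head.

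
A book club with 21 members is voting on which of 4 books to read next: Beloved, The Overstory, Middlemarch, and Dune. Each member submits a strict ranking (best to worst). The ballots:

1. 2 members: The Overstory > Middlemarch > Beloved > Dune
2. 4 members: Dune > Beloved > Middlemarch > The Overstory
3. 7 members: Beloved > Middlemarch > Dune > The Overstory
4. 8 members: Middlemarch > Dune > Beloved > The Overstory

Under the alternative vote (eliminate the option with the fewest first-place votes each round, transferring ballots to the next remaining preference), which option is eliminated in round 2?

Round 1: Beloved 7, The Overstory 2, Middlemarch 8, Dune 4. Eliminate The Overstory.
Round 2: Beloved 7, Middlemarch 10, Dune 4. Eliminate Dune.

Dune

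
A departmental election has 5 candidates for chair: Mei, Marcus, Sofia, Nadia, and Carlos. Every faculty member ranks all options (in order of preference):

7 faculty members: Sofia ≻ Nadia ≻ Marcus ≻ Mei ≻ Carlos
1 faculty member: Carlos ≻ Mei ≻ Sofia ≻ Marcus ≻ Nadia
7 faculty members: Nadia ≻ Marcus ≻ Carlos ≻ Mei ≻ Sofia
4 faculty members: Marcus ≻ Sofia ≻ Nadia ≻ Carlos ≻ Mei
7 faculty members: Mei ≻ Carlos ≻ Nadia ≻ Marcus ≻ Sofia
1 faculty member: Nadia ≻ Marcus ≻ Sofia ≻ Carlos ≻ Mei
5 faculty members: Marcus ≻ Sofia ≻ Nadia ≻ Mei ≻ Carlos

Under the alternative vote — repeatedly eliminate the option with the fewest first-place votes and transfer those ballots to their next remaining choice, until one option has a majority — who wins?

Round 1: Mei 7, Marcus 9, Sofia 7, Nadia 8, Carlos 1. Eliminate Carlos.
Round 2: Mei 8, Marcus 9, Sofia 7, Nadia 8. Eliminate Sofia.
Round 3: Mei 8, Marcus 9, Nadia 15. Eliminate Mei.
Round 4: Marcus 10, Nadia 22. Nadia has a majority.

Nadia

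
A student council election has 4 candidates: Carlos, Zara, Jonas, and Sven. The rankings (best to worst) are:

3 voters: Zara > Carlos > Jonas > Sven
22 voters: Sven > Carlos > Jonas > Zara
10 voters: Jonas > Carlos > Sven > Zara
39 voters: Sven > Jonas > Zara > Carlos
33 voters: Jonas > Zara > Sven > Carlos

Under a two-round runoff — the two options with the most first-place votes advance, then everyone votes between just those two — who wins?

Sven

Round 1 first-place votes: Carlos 0, Zara 3, Jonas 43, Sven 61.
Sven and Jonas advance.
Runoff: Sven is preferred to Jonas by 61 voters; Jonas by 46.
Sven wins the runoff.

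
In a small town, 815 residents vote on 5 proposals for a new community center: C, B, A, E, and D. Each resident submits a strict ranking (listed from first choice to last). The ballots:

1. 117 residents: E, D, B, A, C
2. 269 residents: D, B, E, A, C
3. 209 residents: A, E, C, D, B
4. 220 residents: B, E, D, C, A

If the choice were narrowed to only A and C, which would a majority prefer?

Voters preferring A to C: 595; preferring C to A: 220.
A wins the head-to-head.

A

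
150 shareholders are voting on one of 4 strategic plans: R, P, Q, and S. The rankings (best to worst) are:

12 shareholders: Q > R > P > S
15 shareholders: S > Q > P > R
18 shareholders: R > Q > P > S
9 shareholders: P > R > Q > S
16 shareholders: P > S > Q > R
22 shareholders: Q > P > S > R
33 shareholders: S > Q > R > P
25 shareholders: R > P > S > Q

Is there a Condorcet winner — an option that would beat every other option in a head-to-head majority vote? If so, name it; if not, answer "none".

none

Checking pairwise contests:
Q beats R 98–52.
R beats P 88–62.
S beats Q 89–61.
P beats S 102–48.
Every option loses at least one head-to-head, so there is no Condorcet winner.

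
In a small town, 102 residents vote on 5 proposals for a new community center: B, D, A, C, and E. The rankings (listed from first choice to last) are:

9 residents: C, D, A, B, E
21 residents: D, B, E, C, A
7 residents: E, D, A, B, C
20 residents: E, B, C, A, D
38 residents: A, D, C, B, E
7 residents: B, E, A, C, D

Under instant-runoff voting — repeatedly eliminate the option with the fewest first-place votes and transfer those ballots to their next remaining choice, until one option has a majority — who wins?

E

Round 1: B 7, D 21, A 38, C 9, E 27. Eliminate B.
Round 2: D 21, A 38, C 9, E 34. Eliminate C.
Round 3: D 30, A 38, E 34. Eliminate D.
Round 4: A 47, E 55. E has a majority.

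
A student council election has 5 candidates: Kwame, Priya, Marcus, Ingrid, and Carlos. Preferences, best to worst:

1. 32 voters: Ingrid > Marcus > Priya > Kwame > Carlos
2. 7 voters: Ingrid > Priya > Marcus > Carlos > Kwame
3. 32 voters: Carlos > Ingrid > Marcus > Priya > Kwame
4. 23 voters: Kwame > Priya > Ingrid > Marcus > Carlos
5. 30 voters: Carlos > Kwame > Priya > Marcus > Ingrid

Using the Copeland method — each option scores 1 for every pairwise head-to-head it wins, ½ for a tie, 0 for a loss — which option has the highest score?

Kwame: loses to Priya, Marcus, Ingrid, and Carlos → score 0.
Priya: beats Kwame; ties Carlos; loses to Marcus and Ingrid → score 1.5.
Marcus: beats Kwame and Priya; ties Carlos; loses to Ingrid → score 2.5.
Ingrid: beats Kwame, Priya, and Marcus; ties Carlos → score 3.5.
Carlos: beats Kwame; ties Priya, Marcus, and Ingrid → score 2.5.
Ingrid has the best pairwise record.

Ingrid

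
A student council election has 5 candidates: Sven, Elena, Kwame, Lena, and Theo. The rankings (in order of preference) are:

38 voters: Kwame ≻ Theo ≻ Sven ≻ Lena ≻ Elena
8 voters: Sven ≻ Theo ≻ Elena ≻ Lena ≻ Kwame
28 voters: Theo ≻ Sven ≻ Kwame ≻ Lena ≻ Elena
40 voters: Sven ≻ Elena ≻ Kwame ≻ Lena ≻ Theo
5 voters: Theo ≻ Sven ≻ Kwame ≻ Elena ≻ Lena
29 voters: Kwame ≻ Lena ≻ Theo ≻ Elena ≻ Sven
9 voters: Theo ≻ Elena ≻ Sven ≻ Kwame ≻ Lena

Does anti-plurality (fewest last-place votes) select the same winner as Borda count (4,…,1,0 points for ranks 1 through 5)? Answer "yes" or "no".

Anti-plurality — last-place votes: Sven 29, Elena 66, Kwame 8, Lena 14, Theo 40. Winner: Kwame.
Borda — scores: Sven 385, Elena 197, Kwame 423, Lena 201, Theo 364. Winner: Kwame.
The two methods agree.

yes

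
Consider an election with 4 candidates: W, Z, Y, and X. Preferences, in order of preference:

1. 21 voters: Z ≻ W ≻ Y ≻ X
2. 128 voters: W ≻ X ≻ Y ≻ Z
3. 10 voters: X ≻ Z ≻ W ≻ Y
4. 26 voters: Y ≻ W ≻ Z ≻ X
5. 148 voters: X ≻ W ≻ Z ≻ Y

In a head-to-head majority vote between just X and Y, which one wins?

Voters preferring X to Y: 286; preferring Y to X: 47.
X wins the head-to-head.

X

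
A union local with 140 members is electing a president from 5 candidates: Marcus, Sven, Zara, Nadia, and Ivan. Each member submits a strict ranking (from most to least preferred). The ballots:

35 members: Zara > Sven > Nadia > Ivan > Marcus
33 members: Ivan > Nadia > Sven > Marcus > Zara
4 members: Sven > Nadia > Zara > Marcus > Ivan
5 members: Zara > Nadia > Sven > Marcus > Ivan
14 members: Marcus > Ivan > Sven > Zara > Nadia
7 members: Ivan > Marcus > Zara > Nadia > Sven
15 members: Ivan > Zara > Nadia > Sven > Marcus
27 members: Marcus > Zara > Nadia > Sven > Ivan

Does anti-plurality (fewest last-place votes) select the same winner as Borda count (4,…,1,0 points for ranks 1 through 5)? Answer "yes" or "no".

Anti-plurality — last-place votes: Marcus 50, Sven 7, Zara 33, Nadia 14, Ivan 36. Winner: Sven.
Borda — scores: Marcus 227, Sven 267, Zara 322, Nadia 287, Ivan 297. Winner: Zara.
The two methods disagree.

no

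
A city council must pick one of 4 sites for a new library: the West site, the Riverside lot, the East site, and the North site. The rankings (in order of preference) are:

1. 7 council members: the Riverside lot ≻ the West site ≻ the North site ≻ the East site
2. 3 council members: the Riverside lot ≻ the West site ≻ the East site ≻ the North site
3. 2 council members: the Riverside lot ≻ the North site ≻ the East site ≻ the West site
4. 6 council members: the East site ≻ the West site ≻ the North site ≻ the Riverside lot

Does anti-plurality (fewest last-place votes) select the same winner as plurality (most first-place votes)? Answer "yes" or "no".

Anti-plurality — last-place votes: the West site 2, the Riverside lot 6, the East site 7, the North site 3. Winner: the West site.
Plurality — first-place votes: the West site 0, the Riverside lot 12, the East site 6, the North site 0. Winner: the Riverside lot.
The two methods disagree.

no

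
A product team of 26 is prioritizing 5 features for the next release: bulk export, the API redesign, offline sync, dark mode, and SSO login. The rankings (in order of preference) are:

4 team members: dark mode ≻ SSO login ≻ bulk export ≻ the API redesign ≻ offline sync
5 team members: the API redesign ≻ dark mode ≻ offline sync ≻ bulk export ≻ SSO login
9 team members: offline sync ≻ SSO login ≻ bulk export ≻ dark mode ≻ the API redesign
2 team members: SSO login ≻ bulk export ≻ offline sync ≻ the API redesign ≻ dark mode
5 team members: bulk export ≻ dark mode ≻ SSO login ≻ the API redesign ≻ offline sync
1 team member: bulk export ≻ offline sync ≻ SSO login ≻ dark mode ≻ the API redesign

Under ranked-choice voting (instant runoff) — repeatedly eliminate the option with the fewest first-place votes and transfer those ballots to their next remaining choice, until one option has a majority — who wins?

offline sync

Round 1: bulk export 6, the API redesign 5, offline sync 9, dark mode 4, SSO login 2. Eliminate SSO login.
Round 2: bulk export 8, the API redesign 5, offline sync 9, dark mode 4. Eliminate dark mode.
Round 3: bulk export 12, the API redesign 5, offline sync 9. Eliminate the API redesign.
Round 4: bulk export 12, offline sync 14. Offline sync has a majority.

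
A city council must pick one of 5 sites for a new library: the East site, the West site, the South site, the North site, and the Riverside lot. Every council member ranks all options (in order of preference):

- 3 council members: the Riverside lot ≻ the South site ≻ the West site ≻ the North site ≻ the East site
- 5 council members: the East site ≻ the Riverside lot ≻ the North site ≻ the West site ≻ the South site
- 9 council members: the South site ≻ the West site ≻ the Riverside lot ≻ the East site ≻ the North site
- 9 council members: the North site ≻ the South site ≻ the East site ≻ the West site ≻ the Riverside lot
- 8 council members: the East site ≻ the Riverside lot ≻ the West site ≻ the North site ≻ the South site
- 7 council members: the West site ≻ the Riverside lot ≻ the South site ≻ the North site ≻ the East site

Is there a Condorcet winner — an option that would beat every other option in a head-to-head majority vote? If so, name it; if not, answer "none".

Checking pairwise contests:
the South site beats the East site 28–13.
the East site beats the West site 22–19.
the North site beats the South site 22–19.
the East site beats the North site 22–19.
the East site beats the Riverside lot 22–19.
Every option loses at least one head-to-head, so there is no Condorcet winner.

none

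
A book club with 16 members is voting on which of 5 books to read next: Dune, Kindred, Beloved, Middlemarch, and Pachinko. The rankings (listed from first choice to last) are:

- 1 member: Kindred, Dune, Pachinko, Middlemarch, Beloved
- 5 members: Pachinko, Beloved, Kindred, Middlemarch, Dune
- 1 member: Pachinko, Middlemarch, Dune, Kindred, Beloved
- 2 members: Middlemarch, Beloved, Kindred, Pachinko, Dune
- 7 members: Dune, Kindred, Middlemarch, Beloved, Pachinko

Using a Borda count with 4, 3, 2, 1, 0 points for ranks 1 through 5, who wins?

Dune: 1·3 + 5·0 + 1·2 + 2·0 + 7·4 = 33
Kindred: 1·4 + 5·2 + 1·1 + 2·2 + 7·3 = 40
Beloved: 1·0 + 5·3 + 1·0 + 2·3 + 7·1 = 28
Middlemarch: 1·1 + 5·1 + 1·3 + 2·4 + 7·2 = 31
Pachinko: 1·2 + 5·4 + 1·4 + 2·1 + 7·0 = 28
Kindred has the highest Borda score (40).

Kindred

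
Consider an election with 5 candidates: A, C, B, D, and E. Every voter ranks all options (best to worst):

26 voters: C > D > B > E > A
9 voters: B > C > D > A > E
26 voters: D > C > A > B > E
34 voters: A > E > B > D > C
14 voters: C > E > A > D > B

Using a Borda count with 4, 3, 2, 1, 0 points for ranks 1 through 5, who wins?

C

A: 26·0 + 9·1 + 26·2 + 34·4 + 14·2 = 225
C: 26·4 + 9·3 + 26·3 + 34·0 + 14·4 = 265
B: 26·2 + 9·4 + 26·1 + 34·2 + 14·0 = 182
D: 26·3 + 9·2 + 26·4 + 34·1 + 14·1 = 248
E: 26·1 + 9·0 + 26·0 + 34·3 + 14·3 = 170
C has the highest Borda score (265).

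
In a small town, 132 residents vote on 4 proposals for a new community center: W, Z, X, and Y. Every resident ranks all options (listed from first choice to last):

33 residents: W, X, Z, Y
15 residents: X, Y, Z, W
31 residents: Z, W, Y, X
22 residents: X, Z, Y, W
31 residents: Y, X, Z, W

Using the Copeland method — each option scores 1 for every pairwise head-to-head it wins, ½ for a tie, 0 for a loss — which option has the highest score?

W: loses to Z, X, and Y → score 0.
Z: beats W and Y; loses to X → score 2.
X: beats W, Z, and Y → score 3.
Y: beats W; loses to Z and X → score 1.
X has the best pairwise record.

X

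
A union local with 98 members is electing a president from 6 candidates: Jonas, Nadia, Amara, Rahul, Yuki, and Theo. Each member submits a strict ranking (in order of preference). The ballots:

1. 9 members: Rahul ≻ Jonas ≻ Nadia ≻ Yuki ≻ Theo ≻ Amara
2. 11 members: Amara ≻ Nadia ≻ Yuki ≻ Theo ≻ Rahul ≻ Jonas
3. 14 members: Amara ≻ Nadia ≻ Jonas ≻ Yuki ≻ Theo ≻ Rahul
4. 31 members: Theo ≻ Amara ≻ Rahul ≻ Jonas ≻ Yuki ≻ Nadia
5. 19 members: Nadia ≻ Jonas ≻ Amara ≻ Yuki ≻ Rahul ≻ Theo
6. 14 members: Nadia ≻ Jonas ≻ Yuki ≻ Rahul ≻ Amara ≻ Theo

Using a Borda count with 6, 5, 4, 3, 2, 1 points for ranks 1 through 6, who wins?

Amara

Jonas: 9·5 + 11·1 + 14·4 + 31·3 + 19·5 + 14·5 = 370
Nadia: 9·4 + 11·5 + 14·5 + 31·1 + 19·6 + 14·6 = 390
Amara: 9·1 + 11·6 + 14·6 + 31·5 + 19·4 + 14·2 = 418
Rahul: 9·6 + 11·2 + 14·1 + 31·4 + 19·2 + 14·3 = 294
Yuki: 9·3 + 11·4 + 14·3 + 31·2 + 19·3 + 14·4 = 288
Theo: 9·2 + 11·3 + 14·2 + 31·6 + 19·1 + 14·1 = 298
Amara has the highest Borda score (418).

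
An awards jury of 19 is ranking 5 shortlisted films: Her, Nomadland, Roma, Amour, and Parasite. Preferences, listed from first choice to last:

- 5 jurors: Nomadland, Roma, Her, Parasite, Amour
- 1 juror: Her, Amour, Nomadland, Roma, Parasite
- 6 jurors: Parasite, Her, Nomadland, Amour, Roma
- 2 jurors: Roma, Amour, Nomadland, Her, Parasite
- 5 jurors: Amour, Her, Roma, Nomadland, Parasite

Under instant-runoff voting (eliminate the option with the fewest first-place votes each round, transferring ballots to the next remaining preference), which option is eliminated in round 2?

Roma

Round 1: Her 1, Nomadland 5, Roma 2, Amour 5, Parasite 6. Eliminate Her.
Round 2: Nomadland 5, Roma 2, Amour 6, Parasite 6. Eliminate Roma.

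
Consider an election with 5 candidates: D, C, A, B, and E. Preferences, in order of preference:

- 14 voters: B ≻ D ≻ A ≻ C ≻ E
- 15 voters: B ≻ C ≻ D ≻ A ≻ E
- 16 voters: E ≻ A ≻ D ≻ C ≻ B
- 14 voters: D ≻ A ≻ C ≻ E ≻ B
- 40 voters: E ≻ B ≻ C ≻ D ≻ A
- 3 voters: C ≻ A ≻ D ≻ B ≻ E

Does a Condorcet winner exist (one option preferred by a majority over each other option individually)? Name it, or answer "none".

E

E vs D: 56–46 for E.
E vs C: 56–46 for E.
E vs A: 56–46 for E.
E vs B: 70–32 for E.
E beats every other option head-to-head.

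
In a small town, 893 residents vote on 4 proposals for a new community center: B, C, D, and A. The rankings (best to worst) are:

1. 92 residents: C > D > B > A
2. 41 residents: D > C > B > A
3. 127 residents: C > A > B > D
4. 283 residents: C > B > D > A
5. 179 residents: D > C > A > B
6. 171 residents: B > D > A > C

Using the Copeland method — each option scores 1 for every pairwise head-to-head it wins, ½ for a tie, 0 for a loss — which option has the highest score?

B: beats D and A; loses to C → score 2.
C: beats B, D, and A → score 3.
D: beats A; loses to B and C → score 1.
A: loses to B, C, and D → score 0.
C has the best pairwise record.

C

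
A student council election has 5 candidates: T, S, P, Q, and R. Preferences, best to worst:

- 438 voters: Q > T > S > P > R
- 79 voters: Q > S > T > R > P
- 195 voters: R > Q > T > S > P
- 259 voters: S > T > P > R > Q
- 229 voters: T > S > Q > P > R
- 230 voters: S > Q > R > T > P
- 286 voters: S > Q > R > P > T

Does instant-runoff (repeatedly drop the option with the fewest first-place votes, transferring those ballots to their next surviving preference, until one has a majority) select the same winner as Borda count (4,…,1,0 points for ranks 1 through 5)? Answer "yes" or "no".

Instant-runoff — R1 T 229, S 775, P 0, Q 517, R 195 (P out); R2 T 229, S 775, Q 517, R 195 (R out); R3 T 229, S 775, Q 712 (T out); R4 S 1004, Q 712 (S winner). Winner: S.
Borda — scores: T 3785, S 5095, P 1471, Q 4659, R 2150. Winner: S.
The two methods agree.

yes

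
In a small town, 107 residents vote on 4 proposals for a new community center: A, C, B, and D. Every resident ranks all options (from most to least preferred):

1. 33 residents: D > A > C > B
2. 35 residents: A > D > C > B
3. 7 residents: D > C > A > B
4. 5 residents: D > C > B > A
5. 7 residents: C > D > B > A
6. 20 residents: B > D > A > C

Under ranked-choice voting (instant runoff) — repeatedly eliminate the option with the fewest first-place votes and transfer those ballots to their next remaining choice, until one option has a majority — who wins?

Round 1: A 35, C 7, B 20, D 45. Eliminate C.
Round 2: A 35, B 20, D 52. Eliminate B.
Round 3: A 35, D 72. D has a majority.

D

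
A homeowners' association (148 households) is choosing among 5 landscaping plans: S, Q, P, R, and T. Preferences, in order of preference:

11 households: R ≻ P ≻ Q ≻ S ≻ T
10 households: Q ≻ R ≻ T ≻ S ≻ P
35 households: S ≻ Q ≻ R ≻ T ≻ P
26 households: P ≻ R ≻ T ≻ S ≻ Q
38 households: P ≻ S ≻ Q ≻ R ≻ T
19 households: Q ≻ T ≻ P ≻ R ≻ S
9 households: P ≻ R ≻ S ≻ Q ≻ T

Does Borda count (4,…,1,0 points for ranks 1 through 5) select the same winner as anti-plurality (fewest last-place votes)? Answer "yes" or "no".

no

Borda — scores: S 319, Q 328, P 363, R 306, T 164. Winner: P.
Anti-plurality — last-place votes: S 19, Q 26, P 45, R 0, T 58. Winner: R.
The two methods disagree.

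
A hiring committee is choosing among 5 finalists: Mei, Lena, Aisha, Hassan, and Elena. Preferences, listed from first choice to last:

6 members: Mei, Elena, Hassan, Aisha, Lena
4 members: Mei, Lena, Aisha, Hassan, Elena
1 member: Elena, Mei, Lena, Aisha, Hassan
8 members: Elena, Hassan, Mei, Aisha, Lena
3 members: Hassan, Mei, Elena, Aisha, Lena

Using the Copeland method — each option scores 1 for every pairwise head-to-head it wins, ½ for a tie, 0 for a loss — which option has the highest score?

Mei

Mei: beats Lena, Aisha, and Elena; ties Hassan → score 3.5.
Lena: loses to Mei, Aisha, Hassan, and Elena → score 0.
Aisha: beats Lena; loses to Mei, Hassan, and Elena → score 1.
Hassan: beats Lena and Aisha; ties Mei; loses to Elena → score 2.5.
Elena: beats Lena, Aisha, and Hassan; loses to Mei → score 3.
Mei has the best pairwise record.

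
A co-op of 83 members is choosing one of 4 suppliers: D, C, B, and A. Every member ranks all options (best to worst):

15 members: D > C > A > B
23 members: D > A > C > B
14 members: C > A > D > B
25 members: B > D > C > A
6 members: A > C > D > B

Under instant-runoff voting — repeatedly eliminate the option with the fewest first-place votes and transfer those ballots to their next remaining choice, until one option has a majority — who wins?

Round 1: D 38, C 14, B 25, A 6. Eliminate A.
Round 2: D 38, C 20, B 25. Eliminate C.
Round 3: D 58, B 25. D has a majority.

D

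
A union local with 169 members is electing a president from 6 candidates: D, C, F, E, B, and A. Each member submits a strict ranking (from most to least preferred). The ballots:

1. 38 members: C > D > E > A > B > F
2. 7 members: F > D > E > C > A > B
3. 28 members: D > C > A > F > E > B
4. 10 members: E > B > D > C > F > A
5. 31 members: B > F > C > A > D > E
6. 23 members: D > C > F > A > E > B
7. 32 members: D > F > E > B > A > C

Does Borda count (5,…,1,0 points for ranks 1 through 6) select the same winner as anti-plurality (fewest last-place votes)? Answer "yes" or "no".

yes

Borda — scores: D 656, C 521, F 422, E 332, B 297, A 307. Winner: D.
Anti-plurality — last-place votes: D 0, C 32, F 38, E 31, B 58, A 10. Winner: D.
The two methods agree.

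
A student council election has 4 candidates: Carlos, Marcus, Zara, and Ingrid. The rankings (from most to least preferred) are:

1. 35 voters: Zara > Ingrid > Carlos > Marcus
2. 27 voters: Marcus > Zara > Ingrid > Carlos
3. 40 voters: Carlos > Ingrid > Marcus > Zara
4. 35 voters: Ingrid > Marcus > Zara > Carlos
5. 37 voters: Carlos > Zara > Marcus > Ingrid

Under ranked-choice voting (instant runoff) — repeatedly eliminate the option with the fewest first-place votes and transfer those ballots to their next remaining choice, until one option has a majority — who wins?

Zara

Round 1: Carlos 77, Marcus 27, Zara 35, Ingrid 35. Eliminate Marcus.
Round 2: Carlos 77, Zara 62, Ingrid 35. Eliminate Ingrid.
Round 3: Carlos 77, Zara 97. Zara has a majority.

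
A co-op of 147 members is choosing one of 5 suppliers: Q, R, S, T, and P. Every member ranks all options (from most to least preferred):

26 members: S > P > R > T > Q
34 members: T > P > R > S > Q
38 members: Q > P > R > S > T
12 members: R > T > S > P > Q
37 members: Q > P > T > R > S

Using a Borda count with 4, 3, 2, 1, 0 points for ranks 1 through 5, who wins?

P

Q: 26·0 + 34·0 + 38·4 + 12·0 + 37·4 = 300
R: 26·2 + 34·2 + 38·2 + 12·4 + 37·1 = 281
S: 26·4 + 34·1 + 38·1 + 12·2 + 37·0 = 200
T: 26·1 + 34·4 + 38·0 + 12·3 + 37·2 = 272
P: 26·3 + 34·3 + 38·3 + 12·1 + 37·3 = 417
P has the highest Borda score (417).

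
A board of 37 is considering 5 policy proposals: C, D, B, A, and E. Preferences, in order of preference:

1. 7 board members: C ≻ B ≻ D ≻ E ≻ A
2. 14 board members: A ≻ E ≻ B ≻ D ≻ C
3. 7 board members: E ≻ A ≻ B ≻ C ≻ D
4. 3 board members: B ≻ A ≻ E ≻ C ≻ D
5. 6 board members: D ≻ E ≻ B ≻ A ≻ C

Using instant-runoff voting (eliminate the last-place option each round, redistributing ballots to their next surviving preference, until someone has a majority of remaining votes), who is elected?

Round 1: C 7, D 6, B 3, A 14, E 7. Eliminate B.
Round 2: C 7, D 6, A 17, E 7. Eliminate D.
Round 3: C 7, A 17, E 13. Eliminate C.
Round 4: A 17, E 20. E has a majority.

E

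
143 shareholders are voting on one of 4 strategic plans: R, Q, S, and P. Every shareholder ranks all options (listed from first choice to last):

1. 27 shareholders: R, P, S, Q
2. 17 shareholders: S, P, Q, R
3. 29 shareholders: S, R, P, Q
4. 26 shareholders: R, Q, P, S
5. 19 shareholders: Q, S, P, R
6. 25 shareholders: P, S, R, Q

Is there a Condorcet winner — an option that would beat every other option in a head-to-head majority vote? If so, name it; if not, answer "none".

Checking pairwise contests:
S beats R 90–53.
R beats Q 107–36.
P beats S 78–65.
R beats P 82–61.
Every option loses at least one head-to-head, so there is no Condorcet winner.

none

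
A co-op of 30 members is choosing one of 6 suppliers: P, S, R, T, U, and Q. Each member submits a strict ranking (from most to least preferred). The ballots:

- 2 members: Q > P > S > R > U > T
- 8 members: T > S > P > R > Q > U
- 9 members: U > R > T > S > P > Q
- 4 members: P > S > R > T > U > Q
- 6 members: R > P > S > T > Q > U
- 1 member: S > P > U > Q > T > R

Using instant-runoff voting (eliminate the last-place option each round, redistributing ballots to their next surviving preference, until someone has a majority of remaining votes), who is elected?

Round 1: P 4, S 1, R 6, T 8, U 9, Q 2. Eliminate S.
Round 2: P 5, R 6, T 8, U 9, Q 2. Eliminate Q.
Round 3: P 7, R 6, T 8, U 9. Eliminate R.
Round 4: P 13, T 8, U 9. Eliminate T.
Round 5: P 21, U 9. P has a majority.

P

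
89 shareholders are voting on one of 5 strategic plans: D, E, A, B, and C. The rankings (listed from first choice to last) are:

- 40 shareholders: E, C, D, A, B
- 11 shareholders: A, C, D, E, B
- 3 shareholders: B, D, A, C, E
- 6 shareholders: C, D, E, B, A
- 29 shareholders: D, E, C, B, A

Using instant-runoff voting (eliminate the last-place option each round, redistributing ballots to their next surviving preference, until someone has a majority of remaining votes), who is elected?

Round 1: D 29, E 40, A 11, B 3, C 6. Eliminate B.
Round 2: D 32, E 40, A 11, C 6. Eliminate C.
Round 3: D 38, E 40, A 11. Eliminate A.
Round 4: D 49, E 40. D has a majority.

D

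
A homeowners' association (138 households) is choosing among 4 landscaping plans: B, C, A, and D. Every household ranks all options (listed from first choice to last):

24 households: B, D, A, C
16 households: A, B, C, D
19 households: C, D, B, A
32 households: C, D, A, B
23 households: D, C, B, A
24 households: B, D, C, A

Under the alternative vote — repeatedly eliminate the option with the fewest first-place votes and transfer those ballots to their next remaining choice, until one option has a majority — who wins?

Round 1: B 48, C 51, A 16, D 23. Eliminate A.
Round 2: B 64, C 51, D 23. Eliminate D.
Round 3: B 64, C 74. C has a majority.

C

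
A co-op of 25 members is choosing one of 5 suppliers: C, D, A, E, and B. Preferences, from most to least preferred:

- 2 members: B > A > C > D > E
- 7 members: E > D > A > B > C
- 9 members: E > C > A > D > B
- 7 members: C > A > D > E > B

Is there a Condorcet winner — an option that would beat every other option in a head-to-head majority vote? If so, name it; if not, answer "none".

E vs C: 16–9 for E.
E vs D: 16–9 for E.
E vs A: 16–9 for E.
E vs B: 23–2 for E.
E beats every other option head-to-head.

E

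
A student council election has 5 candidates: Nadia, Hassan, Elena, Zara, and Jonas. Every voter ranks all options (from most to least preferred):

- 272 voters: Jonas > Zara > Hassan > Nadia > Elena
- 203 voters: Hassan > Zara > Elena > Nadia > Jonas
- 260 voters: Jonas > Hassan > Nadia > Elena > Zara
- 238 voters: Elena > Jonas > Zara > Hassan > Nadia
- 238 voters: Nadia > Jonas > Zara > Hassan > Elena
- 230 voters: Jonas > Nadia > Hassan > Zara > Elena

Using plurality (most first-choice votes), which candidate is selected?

Jonas

First-place votes: Nadia 238, Hassan 203, Elena 238, Zara 0, Jonas 762.
Jonas has the most first-place votes.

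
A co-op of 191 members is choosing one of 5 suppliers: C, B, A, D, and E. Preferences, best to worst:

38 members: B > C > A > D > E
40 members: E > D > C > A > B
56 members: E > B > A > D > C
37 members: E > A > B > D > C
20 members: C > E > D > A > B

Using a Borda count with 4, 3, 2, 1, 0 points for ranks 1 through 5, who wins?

C: 38·3 + 40·2 + 56·0 + 37·0 + 20·4 = 274
B: 38·4 + 40·0 + 56·3 + 37·2 + 20·0 = 394
A: 38·2 + 40·1 + 56·2 + 37·3 + 20·1 = 359
D: 38·1 + 40·3 + 56·1 + 37·1 + 20·2 = 291
E: 38·0 + 40·4 + 56·4 + 37·4 + 20·3 = 592
E has the highest Borda score (592).

E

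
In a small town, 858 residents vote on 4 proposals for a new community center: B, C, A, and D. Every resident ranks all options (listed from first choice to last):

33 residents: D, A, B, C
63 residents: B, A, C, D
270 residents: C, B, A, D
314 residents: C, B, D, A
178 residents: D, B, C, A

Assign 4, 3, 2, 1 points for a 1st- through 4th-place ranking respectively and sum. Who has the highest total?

B: 33·2 + 63·4 + 270·3 + 314·3 + 178·3 = 2604
C: 33·1 + 63·2 + 270·4 + 314·4 + 178·2 = 2851
A: 33·3 + 63·3 + 270·2 + 314·1 + 178·1 = 1320
D: 33·4 + 63·1 + 270·1 + 314·2 + 178·4 = 1805
C has the highest Borda score (2851).

C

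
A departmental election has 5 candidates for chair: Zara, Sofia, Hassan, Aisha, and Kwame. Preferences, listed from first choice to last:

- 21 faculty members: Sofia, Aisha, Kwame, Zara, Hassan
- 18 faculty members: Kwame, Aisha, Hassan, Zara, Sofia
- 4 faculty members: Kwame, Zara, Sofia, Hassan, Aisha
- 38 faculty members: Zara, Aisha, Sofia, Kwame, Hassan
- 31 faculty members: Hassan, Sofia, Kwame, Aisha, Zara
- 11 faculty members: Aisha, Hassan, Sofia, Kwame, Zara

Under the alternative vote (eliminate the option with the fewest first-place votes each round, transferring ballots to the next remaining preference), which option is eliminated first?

Aisha

Round 1: Zara 38, Sofia 21, Hassan 31, Aisha 11, Kwame 22. Eliminate Aisha.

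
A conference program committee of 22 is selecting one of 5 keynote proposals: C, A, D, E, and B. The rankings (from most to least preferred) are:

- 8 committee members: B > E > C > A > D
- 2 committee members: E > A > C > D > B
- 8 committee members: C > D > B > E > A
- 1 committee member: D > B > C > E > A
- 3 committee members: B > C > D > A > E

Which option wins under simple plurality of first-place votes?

First-place votes: C 8, A 0, D 1, E 2, B 11.
B has the most first-place votes.

B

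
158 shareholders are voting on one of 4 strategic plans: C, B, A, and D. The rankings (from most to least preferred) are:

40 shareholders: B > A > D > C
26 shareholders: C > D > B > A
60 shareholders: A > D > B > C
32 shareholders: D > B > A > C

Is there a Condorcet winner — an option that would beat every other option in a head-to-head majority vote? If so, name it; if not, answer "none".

Checking pairwise contests:
B beats C 132–26.
D beats B 118–40.
B beats A 98–60.
A beats D 100–58.
Every option loses at least one head-to-head, so there is no Condorcet winner.

none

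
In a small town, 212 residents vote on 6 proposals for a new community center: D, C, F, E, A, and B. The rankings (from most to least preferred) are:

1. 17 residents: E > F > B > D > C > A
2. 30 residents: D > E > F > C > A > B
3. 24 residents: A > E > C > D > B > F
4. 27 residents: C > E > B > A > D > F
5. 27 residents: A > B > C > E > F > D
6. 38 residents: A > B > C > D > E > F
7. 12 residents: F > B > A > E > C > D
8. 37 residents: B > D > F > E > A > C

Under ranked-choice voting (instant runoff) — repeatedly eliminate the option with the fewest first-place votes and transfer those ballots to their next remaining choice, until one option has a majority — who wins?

Round 1: D 30, C 27, F 12, E 17, A 89, B 37. Eliminate F.
Round 2: D 30, C 27, E 17, A 89, B 49. Eliminate E.
Round 3: D 30, C 27, A 89, B 66. Eliminate C.
Round 4: D 30, A 89, B 93. Eliminate D.
Round 5: A 119, B 93. A has a majority.

A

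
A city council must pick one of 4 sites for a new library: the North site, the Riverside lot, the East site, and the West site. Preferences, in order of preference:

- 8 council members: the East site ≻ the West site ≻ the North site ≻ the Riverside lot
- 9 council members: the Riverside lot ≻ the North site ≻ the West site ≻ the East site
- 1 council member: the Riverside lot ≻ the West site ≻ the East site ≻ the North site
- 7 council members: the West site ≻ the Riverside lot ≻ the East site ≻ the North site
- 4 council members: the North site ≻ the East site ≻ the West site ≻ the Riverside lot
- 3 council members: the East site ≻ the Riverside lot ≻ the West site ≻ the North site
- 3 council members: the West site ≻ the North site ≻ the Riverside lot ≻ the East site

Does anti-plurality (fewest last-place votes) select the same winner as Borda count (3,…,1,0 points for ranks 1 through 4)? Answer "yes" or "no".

Anti-plurality — last-place votes: the North site 11, the Riverside lot 12, the East site 12, the West site 0. Winner: the West site.
Borda — scores: the North site 44, the Riverside lot 53, the East site 49, the West site 64. Winner: the West site.
The two methods agree.

yes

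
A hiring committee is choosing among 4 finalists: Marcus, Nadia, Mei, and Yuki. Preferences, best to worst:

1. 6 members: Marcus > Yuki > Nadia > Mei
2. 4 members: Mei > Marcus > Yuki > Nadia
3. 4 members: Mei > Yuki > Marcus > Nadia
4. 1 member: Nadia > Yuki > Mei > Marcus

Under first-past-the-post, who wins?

Mei

First-place votes: Marcus 6, Nadia 1, Mei 8, Yuki 0.
Mei has the most first-place votes.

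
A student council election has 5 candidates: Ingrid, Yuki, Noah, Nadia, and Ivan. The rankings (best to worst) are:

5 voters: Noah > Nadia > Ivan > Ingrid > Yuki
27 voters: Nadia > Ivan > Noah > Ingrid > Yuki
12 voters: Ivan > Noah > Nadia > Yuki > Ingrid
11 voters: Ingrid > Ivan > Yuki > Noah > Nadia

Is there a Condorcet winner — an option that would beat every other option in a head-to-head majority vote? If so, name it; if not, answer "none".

none

Checking pairwise contests:
Noah beats Ingrid 44–11.
Ingrid beats Yuki 43–12.
Ivan beats Noah 50–5.
Noah beats Nadia 28–27.
Nadia beats Ivan 32–23.
Every option loses at least one head-to-head, so there is no Condorcet winner.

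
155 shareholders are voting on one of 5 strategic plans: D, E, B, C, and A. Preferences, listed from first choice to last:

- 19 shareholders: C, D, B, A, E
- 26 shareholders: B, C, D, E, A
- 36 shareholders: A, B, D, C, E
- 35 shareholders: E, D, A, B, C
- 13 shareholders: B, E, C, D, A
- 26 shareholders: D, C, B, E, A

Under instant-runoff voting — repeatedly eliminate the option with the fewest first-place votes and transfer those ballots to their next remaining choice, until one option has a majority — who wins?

Round 1: D 26, E 35, B 39, C 19, A 36. Eliminate C.
Round 2: D 45, E 35, B 39, A 36. Eliminate E.
Round 3: D 80, B 39, A 36. D has a majority.

D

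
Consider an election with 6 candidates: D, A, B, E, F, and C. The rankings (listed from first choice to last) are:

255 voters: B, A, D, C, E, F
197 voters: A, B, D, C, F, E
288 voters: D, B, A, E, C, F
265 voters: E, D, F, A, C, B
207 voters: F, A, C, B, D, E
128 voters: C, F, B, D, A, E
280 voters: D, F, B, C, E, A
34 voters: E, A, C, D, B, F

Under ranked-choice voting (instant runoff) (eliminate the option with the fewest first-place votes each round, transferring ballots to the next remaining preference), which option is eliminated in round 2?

Round 1: D 568, A 197, B 255, E 299, F 207, C 128. Eliminate C.
Round 2: D 568, A 197, B 255, E 299, F 335. Eliminate A.

A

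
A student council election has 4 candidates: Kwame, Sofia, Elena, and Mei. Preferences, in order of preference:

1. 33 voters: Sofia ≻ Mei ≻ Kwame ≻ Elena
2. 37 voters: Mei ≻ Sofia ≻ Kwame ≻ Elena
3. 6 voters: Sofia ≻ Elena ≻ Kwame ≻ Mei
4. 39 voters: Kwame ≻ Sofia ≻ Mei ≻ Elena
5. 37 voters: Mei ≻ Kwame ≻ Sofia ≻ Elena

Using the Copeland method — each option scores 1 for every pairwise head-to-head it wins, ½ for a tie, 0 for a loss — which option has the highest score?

Sofia

Kwame: beats Elena; ties Sofia; loses to Mei → score 1.5.
Sofia: beats Elena and Mei; ties Kwame → score 2.5.
Elena: loses to Kwame, Sofia, and Mei → score 0.
Mei: beats Kwame and Elena; loses to Sofia → score 2.
Sofia has the best pairwise record.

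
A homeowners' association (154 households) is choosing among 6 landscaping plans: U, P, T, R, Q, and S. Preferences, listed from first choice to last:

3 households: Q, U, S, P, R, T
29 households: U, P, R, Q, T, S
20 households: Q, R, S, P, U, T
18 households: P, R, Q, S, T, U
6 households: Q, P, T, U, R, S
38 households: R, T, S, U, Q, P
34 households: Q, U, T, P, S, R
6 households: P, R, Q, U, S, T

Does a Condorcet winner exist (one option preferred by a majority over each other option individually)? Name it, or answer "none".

Checking pairwise contests:
R beats U 82–72.
U beats P 104–50.
U beats T 92–62.
P beats R 96–58.
R beats Q 91–63.
U beats S 78–76.
Every option loses at least one head-to-head, so there is no Condorcet winner.

none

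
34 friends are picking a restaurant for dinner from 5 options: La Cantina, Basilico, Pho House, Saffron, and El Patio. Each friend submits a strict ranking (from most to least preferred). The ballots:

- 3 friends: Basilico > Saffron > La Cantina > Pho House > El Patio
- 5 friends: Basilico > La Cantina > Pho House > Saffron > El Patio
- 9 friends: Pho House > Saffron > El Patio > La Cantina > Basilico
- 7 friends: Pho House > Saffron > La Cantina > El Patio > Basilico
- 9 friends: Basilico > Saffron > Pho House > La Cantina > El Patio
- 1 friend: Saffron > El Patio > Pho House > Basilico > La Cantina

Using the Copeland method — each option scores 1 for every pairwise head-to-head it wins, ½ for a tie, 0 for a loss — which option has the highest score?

Pho House

La Cantina: beats El Patio; loses to Basilico, Pho House, and Saffron → score 1.
Basilico: beats La Cantina; ties Pho House, Saffron, and El Patio → score 2.5.
Pho House: beats La Cantina, Saffron, and El Patio; ties Basilico → score 3.5.
Saffron: beats La Cantina and El Patio; ties Basilico; loses to Pho House → score 2.5.
El Patio: ties Basilico; loses to La Cantina, Pho House, and Saffron → score 0.5.
Pho House has the best pairwise record.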